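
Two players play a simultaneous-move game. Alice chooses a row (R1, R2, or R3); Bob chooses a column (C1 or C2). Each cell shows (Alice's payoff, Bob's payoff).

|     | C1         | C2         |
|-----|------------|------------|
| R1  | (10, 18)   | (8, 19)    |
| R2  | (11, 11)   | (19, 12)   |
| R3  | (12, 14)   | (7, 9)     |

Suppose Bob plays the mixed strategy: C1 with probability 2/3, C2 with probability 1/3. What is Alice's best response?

Compute Alice's expected payoff from each pure strategy against the given mix.
R1: (2/3)·10 + (1/3)·8 = 28/3
R2: (2/3)·11 + (1/3)·19 = 41/3
R3: (2/3)·12 + (1/3)·7 = 31/3
Highest expected payoff is 41/3, from R2.

R2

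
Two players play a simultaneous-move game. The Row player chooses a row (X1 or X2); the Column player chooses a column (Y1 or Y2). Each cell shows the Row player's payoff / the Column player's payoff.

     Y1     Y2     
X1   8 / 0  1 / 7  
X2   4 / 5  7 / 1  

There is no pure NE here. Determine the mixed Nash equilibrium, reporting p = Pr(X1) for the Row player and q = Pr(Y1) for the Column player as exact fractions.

p = 4/11, q = 3/5

Each player's mixing probability is pinned down by making the *other* player indifferent.
The Column player indifferent between Y1 and Y2: p·0 + (1−p)·5 = p·7 + (1−p)·1 ⟹ 5 + (-5)p = 1 + 6p ⟹ p = 4/11.
The Row player indifferent between X1 and X2: q·8 + (1−q)·1 = q·4 + (1−q)·7 ⟹ 1 + 7q = 7 + (-3)q ⟹ q = 3/5.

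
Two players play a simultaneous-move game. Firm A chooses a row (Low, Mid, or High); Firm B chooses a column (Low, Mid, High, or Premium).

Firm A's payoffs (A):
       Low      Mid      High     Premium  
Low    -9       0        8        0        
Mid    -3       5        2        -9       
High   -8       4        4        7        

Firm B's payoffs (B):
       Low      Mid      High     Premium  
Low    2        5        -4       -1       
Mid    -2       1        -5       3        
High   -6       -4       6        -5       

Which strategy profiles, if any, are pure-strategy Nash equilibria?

A profile is a Nash equilibrium when each player is best-responding to the other.
Firm A's best responses — vs Low: Mid (payoff -3); vs Mid: Mid (payoff 5); vs High: Low (payoff 8); vs Premium: High (payoff 7).
Firm B's best responses — vs Low: Mid (payoff 5); vs Mid: Premium (payoff 3); vs High: High (payoff 6).
No cell has both players best-responding. For instance, Firm A's best reply to Mid is Mid, but against Mid Firm B prefers Premium over Mid.

There is no pure-strategy Nash equilibrium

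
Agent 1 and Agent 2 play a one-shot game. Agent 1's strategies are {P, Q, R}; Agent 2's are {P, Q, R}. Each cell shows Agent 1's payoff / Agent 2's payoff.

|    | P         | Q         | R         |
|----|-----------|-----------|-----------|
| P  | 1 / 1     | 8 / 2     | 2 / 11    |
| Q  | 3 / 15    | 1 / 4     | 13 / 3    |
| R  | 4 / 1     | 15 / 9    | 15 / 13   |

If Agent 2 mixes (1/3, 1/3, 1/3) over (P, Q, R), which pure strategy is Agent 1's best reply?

Agent 1's best reply maximizes expected payoff against the mix.
P: (1/3)·1 + (1/3)·8 + (1/3)·2 = 11/3
Q: (1/3)·3 + (1/3)·1 + (1/3)·13 = 17/3
R: (1/3)·4 + (1/3)·15 + (1/3)·15 = 34/3
Highest expected payoff is 34/3, from R.

R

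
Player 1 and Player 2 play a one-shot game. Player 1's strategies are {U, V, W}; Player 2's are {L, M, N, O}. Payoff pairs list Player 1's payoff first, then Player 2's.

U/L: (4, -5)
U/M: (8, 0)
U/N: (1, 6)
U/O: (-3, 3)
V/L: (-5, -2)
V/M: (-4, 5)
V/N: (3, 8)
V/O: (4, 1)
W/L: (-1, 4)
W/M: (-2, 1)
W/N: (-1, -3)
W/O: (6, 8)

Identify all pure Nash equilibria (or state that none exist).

(V, N) and (W, O)

Find each player's best response to every opponent strategy; NE are the intersections.
Player 1's best responses — vs L: U (payoff 4); vs M: U (payoff 8); vs N: V (payoff 3); vs O: W (payoff 6).
Player 2's best responses — vs U: N (payoff 6); vs V: N (payoff 8); vs W: O (payoff 8).
Mutual best responses occur at (V, N) and (W, O); at each, neither player gains by switching.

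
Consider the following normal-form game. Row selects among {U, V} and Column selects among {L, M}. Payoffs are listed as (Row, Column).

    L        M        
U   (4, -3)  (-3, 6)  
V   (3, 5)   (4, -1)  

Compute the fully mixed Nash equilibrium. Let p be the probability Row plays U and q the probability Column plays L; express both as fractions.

Each player's mixing probability is pinned down by making the *other* player indifferent.
Column indifferent between L and M: p·(-3) + (1−p)·5 = p·6 + (1−p)·(-1) ⟹ 5 + (-8)p = (-1) + 7p ⟹ p = 2/5.
Row indifferent between U and V: q·4 + (1−q)·(-3) = q·3 + (1−q)·4 ⟹ (-3) + 7q = 4 + (-1)q ⟹ q = 7/8.

p = 2/5, q = 7/8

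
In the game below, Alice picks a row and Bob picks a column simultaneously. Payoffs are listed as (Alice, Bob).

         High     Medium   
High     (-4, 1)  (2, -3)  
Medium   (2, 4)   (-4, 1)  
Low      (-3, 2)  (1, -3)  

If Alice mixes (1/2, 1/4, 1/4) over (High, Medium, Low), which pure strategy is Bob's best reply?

High

Bob's best reply maximizes expected payoff against the mix.
High: (1/2)·1 + (1/4)·4 + (1/4)·2 = 2
Medium: (1/2)·(-3) + (1/4)·1 + (1/4)·(-3) = -2
Highest expected payoff is 2, from High.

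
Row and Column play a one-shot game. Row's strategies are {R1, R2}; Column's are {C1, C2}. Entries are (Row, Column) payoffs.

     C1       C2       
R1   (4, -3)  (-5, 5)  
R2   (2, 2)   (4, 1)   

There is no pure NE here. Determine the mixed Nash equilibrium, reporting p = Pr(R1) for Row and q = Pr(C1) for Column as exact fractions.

In a mixed NE each player is indifferent between their pure strategies, so the opponent's mix sets the indifference.
Column indifferent between C1 and C2: p·(-3) + (1−p)·2 = p·5 + (1−p)·1 ⟹ 2 + (-5)p = 1 + 4p ⟹ p = 1/9.
Row indifferent between R1 and R2: q·4 + (1−q)·(-5) = q·2 + (1−q)·4 ⟹ (-5) + 9q = 4 + (-2)q ⟹ q = 9/11.

p = 1/9, q = 9/11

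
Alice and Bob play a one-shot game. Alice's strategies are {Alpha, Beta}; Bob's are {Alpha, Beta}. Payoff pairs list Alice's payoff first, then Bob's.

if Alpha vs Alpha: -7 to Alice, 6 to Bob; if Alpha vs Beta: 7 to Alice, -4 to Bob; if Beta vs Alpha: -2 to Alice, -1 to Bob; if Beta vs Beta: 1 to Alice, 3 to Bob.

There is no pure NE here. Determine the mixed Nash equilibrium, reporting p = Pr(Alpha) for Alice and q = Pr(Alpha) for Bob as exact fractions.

p = 2/7, q = 6/11

Each player's mixing probability is pinned down by making the *other* player indifferent.
Bob indifferent between Alpha and Beta: p·6 + (1−p)·(-1) = p·(-4) + (1−p)·3 ⟹ (-1) + 7p = 3 + (-7)p ⟹ p = 2/7.
Alice indifferent between Alpha and Beta: q·(-7) + (1−q)·7 = q·(-2) + (1−q)·1 ⟹ 7 + (-14)q = 1 + (-3)q ⟹ q = 6/11.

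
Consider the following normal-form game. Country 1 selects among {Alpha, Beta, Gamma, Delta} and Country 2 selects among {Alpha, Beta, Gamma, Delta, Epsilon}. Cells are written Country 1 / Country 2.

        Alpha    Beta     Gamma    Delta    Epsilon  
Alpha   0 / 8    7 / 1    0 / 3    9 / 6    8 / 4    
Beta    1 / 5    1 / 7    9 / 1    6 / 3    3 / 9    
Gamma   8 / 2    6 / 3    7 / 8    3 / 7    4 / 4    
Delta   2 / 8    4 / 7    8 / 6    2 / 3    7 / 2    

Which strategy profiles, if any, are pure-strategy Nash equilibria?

A profile is a Nash equilibrium when each player is best-responding to the other.
Country 1's best responses — vs Alpha: Gamma (payoff 8); vs Beta: Alpha (payoff 7); vs Gamma: Beta (payoff 9); vs Delta: Alpha (payoff 9); vs Epsilon: Alpha (payoff 8).
Country 2's best responses — vs Alpha: Alpha (payoff 8); vs Beta: Epsilon (payoff 9); vs Gamma: Gamma (payoff 8); vs Delta: Alpha (payoff 8).
No cell has both players best-responding. For instance, Country 1's best reply to Beta is Alpha, but against Alpha Country 2 prefers Alpha over Beta.

No pure-strategy Nash equilibrium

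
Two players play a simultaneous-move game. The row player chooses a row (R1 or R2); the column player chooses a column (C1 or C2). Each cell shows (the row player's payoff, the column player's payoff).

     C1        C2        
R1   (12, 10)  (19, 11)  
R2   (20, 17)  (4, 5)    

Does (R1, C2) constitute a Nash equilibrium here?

Holding the column player at C2: the row player gets 19 from R1, versus 4 from R2. No profitable deviation for the row player.
Holding the row player at R1: the column player gets 11 from C2, versus 10 from C1. No profitable deviation for the column player either.

Yes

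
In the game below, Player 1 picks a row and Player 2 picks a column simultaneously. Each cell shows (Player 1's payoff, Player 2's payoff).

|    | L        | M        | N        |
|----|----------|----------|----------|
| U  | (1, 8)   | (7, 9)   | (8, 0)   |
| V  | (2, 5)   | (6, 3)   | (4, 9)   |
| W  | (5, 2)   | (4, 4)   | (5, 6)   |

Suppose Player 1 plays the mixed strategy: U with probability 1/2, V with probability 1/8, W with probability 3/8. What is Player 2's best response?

Player 2's best reply maximizes expected payoff against the mix.
L: (1/2)·8 + (1/8)·5 + (3/8)·2 = 43/8
M: (1/2)·9 + (1/8)·3 + (3/8)·4 = 51/8
N: (1/2)·0 + (1/8)·9 + (3/8)·6 = 27/8
Highest expected payoff is 51/8, from M.

M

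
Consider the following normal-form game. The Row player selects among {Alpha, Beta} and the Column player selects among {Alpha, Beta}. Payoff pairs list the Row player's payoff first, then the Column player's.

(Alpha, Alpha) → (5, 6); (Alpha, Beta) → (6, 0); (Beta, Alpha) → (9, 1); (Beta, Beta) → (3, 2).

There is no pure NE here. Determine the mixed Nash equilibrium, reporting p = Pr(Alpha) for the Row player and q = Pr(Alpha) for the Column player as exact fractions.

Each player's mixing probability is pinned down by making the *other* player indifferent.
The Column player indifferent between Alpha and Beta: p·6 + (1−p)·1 = p·0 + (1−p)·2 ⟹ 1 + 5p = 2 + (-2)p ⟹ p = 1/7.
The Row player indifferent between Alpha and Beta: q·5 + (1−q)·6 = q·9 + (1−q)·3 ⟹ 6 + (-1)q = 3 + 6q ⟹ q = 3/7.

p = 1/7, q = 3/7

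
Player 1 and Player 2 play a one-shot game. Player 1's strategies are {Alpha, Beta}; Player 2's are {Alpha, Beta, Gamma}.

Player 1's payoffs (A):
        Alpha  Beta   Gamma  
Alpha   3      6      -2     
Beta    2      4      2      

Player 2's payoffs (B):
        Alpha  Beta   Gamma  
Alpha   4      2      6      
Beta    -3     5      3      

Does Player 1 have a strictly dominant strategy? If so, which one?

No strictly dominant strategy

A strategy is strictly dominant if it gives Player 1 a strictly higher payoff than every other strategy, against every choice by the opponent.
Alpha is not dominant: against Gamma, Beta gives 2 > -2.
Beta is not dominant: against Alpha, Alpha gives 3 > 2.
No single strategy is best against every opponent action.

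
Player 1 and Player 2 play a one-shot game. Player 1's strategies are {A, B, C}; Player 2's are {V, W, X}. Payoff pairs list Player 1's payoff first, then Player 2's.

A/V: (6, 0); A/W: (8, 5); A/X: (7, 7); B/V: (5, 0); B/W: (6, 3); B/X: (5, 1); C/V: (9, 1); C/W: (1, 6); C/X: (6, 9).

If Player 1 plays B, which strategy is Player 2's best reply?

With Player 1 fixed at B, Player 2's payoffs are: V → 0, W → 3, X → 1.
The maximum is 3, achieved by W.

W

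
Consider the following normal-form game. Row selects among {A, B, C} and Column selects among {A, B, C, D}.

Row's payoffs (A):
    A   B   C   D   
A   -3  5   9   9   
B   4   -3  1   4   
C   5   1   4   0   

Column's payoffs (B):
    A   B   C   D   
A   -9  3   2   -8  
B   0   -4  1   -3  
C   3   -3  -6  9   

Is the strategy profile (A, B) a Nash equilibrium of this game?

Yes

Holding Column at B: Row gets 5 from A, versus -3 from B, 1 from C. No profitable deviation for Row.
Holding Row at A: Column gets 3 from B, versus -9 from A, 2 from C, -8 from D. No profitable deviation for Column either.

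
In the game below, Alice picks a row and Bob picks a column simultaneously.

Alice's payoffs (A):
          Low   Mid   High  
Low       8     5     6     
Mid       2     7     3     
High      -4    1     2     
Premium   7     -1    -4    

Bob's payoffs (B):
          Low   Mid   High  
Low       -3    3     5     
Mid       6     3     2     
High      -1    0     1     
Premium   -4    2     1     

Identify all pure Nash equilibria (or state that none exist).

(Low, High)

A profile is a Nash equilibrium when each player is best-responding to the other.
Alice's best responses — vs Low: Low (payoff 8); vs Mid: Mid (payoff 7); vs High: Low (payoff 6).
Bob's best responses — vs Low: High (payoff 5); vs Mid: Low (payoff 6); vs High: High (payoff 1); vs Premium: Mid (payoff 2).
The only mutual best response is (Low, High); neither player gains by switching there.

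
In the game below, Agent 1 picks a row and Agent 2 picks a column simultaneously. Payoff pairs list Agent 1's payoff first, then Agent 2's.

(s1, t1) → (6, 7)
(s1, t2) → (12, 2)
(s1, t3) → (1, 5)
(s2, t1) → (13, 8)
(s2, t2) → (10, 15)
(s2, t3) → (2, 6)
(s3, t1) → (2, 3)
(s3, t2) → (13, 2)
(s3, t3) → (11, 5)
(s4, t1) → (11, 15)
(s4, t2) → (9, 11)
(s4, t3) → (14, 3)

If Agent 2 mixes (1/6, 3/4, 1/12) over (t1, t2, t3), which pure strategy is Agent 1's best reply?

s3

Agent 1's best reply maximizes expected payoff against the mix.
s1: (1/6)·6 + (3/4)·12 + (1/12)·1 = 121/12
s2: (1/6)·13 + (3/4)·10 + (1/12)·2 = 59/6
s3: (1/6)·2 + (3/4)·13 + (1/12)·11 = 11
s4: (1/6)·11 + (3/4)·9 + (1/12)·14 = 39/4
Highest expected payoff is 11, from s3.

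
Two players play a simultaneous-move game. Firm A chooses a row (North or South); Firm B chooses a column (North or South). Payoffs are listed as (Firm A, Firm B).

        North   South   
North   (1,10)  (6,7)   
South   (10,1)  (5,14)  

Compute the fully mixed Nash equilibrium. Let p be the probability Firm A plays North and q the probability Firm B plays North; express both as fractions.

Each player's mixing probability is pinned down by making the *other* player indifferent.
Firm B indifferent between North and South: p·10 + (1−p)·1 = p·7 + (1−p)·14 ⟹ 1 + 9p = 14 + (-7)p ⟹ p = 13/16.
Firm A indifferent between North and South: q·1 + (1−q)·6 = q·10 + (1−q)·5 ⟹ 6 + (-5)q = 5 + 5q ⟹ q = 1/10.

p = 13/16, q = 1/10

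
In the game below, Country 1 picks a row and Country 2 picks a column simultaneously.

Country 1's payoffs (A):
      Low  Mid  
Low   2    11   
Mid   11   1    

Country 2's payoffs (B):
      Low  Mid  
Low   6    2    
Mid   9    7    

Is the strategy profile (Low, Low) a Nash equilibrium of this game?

Holding Country 2 at Low: Country 1 gets 2 from Low but could get 11 by switching to Mid. Country 1 has a profitable deviation.

No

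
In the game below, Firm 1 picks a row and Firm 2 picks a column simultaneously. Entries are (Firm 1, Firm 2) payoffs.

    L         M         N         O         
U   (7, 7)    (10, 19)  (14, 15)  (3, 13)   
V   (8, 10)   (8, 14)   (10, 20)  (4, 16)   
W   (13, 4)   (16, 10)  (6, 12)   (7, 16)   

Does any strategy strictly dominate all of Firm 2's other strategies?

None

A strategy is strictly dominant if it gives Firm 2 a strictly higher payoff than every other strategy, against every choice by the opponent.
L is not dominant: against U, M gives 19 > 7.
M is not dominant: against V, N gives 20 > 14.
N is not dominant: against U, M gives 19 > 15.
O is not dominant: against U, M gives 19 > 13.
No single strategy is best against every opponent action.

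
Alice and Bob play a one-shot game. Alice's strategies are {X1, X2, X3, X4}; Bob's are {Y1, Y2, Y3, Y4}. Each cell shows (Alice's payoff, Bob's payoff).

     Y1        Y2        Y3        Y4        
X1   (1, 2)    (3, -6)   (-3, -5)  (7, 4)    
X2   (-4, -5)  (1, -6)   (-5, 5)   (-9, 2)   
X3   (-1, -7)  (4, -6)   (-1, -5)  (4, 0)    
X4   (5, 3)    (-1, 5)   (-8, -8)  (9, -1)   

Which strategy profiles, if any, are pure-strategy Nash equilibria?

None

A profile is a Nash equilibrium when each player is best-responding to the other.
Alice's best responses — vs Y1: X4 (payoff 5); vs Y2: X3 (payoff 4); vs Y3: X3 (payoff -1); vs Y4: X4 (payoff 9).
Bob's best responses — vs X1: Y4 (payoff 4); vs X2: Y3 (payoff 5); vs X3: Y4 (payoff 0); vs X4: Y2 (payoff 5).
No cell has both players best-responding. For instance, Alice's best reply to Y1 is X4, but against X4 Bob prefers Y2 over Y1.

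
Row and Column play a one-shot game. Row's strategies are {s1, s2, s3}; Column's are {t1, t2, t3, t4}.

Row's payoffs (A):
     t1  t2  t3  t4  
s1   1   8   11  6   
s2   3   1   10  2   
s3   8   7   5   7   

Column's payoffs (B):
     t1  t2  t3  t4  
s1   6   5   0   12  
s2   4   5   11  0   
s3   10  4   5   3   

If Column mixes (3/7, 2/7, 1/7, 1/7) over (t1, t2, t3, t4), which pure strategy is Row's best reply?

Row's best reply maximizes expected payoff against the mix.
s1: (3/7)·1 + (2/7)·8 + (1/7)·11 + (1/7)·6 = 36/7
s2: (3/7)·3 + (2/7)·1 + (1/7)·10 + (1/7)·2 = 23/7
s3: (3/7)·8 + (2/7)·7 + (1/7)·5 + (1/7)·7 = 50/7
Highest expected payoff is 50/7, from s3.

s3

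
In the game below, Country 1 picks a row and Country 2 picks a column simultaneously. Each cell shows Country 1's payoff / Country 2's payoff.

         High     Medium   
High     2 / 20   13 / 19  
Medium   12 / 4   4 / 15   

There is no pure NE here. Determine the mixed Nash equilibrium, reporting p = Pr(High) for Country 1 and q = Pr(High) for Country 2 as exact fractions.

In a mixed NE each player is indifferent between their pure strategies, so the opponent's mix sets the indifference.
Country 2 indifferent between High and Medium: p·20 + (1−p)·4 = p·19 + (1−p)·15 ⟹ 4 + 16p = 15 + 4p ⟹ p = 11/12.
Country 1 indifferent between High and Medium: q·2 + (1−q)·13 = q·12 + (1−q)·4 ⟹ 13 + (-11)q = 4 + 8q ⟹ q = 9/19.

p = 11/12, q = 9/19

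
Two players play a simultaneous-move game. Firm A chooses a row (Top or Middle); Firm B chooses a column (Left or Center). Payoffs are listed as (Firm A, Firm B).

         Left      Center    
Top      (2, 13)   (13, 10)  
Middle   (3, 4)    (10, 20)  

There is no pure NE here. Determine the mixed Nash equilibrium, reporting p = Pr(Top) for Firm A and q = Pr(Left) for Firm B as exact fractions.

In a mixed NE each player is indifferent between their pure strategies, so the opponent's mix sets the indifference.
Firm B indifferent between Left and Center: p·13 + (1−p)·4 = p·10 + (1−p)·20 ⟹ 4 + 9p = 20 + (-10)p ⟹ p = 16/19.
Firm A indifferent between Top and Middle: q·2 + (1−q)·13 = q·3 + (1−q)·10 ⟹ 13 + (-11)q = 10 + (-7)q ⟹ q = 3/4.

p = 16/19, q = 3/4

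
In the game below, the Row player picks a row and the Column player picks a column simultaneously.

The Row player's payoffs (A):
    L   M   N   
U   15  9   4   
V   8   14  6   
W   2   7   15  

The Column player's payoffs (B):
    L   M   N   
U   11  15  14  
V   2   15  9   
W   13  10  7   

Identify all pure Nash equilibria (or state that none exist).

Find each player's best response to every opponent strategy; NE are the intersections.
The Row player's best responses — vs L: U (payoff 15); vs M: V (payoff 14); vs N: W (payoff 15).
The Column player's best responses — vs U: M (payoff 15); vs V: M (payoff 15); vs W: L (payoff 13).
The only mutual best response is (V, M); neither player gains by switching there.

(V, M)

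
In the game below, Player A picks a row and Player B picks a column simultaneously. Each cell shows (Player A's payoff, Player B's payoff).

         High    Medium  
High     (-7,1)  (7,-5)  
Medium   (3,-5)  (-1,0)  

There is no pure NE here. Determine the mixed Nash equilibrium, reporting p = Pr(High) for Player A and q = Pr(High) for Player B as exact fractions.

p = 5/11, q = 4/9

In a mixed NE each player is indifferent between their pure strategies, so the opponent's mix sets the indifference.
Player B indifferent between High and Medium: p·1 + (1−p)·(-5) = p·(-5) + (1−p)·0 ⟹ (-5) + 6p = 0 + (-5)p ⟹ p = 5/11.
Player A indifferent between High and Medium: q·(-7) + (1−q)·7 = q·3 + (1−q)·(-1) ⟹ 7 + (-14)q = (-1) + 4q ⟹ q = 4/9.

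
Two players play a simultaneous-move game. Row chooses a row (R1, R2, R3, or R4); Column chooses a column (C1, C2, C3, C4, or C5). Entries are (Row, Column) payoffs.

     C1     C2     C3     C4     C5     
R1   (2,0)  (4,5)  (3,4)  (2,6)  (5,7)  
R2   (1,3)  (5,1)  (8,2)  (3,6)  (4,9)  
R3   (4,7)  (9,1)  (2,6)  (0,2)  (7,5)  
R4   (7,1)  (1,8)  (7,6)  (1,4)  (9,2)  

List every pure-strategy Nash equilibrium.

There is no pure-strategy Nash equilibrium

A profile is a Nash equilibrium when each player is best-responding to the other.
Row's best responses — vs C1: R4 (payoff 7); vs C2: R3 (payoff 9); vs C3: R2 (payoff 8); vs C4: R2 (payoff 3); vs C5: R4 (payoff 9).
Column's best responses — vs R1: C5 (payoff 7); vs R2: C5 (payoff 9); vs R3: C1 (payoff 7); vs R4: C2 (payoff 8).
No cell has both players best-responding. For instance, Row's best reply to C4 is R2, but against R2 Column prefers C5 over C4.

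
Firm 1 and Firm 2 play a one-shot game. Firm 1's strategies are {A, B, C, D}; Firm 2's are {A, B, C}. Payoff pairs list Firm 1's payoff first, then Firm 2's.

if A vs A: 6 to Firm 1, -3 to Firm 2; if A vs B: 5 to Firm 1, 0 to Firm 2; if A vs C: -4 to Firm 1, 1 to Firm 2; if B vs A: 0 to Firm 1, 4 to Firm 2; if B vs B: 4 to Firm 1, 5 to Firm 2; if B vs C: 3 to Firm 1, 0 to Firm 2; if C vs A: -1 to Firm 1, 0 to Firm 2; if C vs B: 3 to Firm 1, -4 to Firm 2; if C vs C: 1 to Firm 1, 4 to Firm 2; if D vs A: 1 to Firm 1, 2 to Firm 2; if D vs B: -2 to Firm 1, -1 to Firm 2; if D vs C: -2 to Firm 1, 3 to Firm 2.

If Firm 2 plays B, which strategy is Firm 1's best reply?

With Firm 2 fixed at B, Firm 1's payoffs are: A → 5, B → 4, C → 3, D → -2.
The maximum is 5, achieved by A.

A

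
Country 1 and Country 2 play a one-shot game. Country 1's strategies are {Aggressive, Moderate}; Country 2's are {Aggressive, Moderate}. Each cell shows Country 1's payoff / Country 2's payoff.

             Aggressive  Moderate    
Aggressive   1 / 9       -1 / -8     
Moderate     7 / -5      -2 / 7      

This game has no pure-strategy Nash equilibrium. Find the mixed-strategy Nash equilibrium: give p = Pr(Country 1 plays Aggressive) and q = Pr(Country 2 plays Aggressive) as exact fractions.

p = 12/29, q = 1/7

Each player's mixing probability is pinned down by making the *other* player indifferent.
Country 2 indifferent between Aggressive and Moderate: p·9 + (1−p)·(-5) = p·(-8) + (1−p)·7 ⟹ (-5) + 14p = 7 + (-15)p ⟹ p = 12/29.
Country 1 indifferent between Aggressive and Moderate: q·1 + (1−q)·(-1) = q·7 + (1−q)·(-2) ⟹ (-1) + 2q = (-2) + 9q ⟹ q = 1/7.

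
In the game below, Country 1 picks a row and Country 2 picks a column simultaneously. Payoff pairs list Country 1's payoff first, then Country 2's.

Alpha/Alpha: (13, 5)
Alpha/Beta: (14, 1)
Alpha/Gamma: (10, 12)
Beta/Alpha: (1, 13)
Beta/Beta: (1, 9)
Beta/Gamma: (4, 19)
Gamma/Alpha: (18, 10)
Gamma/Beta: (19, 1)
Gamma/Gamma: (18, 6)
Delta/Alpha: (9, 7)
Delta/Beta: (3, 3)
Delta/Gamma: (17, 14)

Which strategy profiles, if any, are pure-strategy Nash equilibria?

(Gamma, Alpha)

Find each player's best response to every opponent strategy; NE are the intersections.
Country 1's best responses — vs Alpha: Gamma (payoff 18); vs Beta: Gamma (payoff 19); vs Gamma: Gamma (payoff 18).
Country 2's best responses — vs Alpha: Gamma (payoff 12); vs Beta: Gamma (payoff 19); vs Gamma: Alpha (payoff 10); vs Delta: Gamma (payoff 14).
The only mutual best response is (Gamma, Alpha); neither player gains by switching there.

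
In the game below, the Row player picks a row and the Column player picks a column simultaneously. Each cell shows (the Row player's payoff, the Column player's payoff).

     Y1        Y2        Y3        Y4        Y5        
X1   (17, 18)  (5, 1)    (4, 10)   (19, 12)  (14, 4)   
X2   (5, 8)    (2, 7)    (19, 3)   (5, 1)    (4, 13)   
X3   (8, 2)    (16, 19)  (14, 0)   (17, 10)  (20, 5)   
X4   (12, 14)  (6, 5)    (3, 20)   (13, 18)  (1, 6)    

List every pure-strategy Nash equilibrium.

A profile is a Nash equilibrium when each player is best-responding to the other.
The Row player's best responses — vs Y1: X1 (payoff 17); vs Y2: X3 (payoff 16); vs Y3: X2 (payoff 19); vs Y4: X1 (payoff 19); vs Y5: X3 (payoff 20).
The Column player's best responses — vs X1: Y1 (payoff 18); vs X2: Y5 (payoff 13); vs X3: Y2 (payoff 19); vs X4: Y3 (payoff 20).
Mutual best responses occur at (X1, Y1) and (X3, Y2); at each, neither player gains by switching.

(X1, Y1) and (X3, Y2)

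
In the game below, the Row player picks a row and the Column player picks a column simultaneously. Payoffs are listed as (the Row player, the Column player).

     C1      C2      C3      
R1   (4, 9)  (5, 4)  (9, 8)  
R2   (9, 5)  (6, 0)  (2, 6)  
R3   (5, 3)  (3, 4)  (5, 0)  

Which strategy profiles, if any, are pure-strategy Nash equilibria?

Check mutual best responses: a cell is a NE iff neither player can gain by unilaterally deviating.
The Row player's best responses — vs C1: R2 (payoff 9); vs C2: R2 (payoff 6); vs C3: R1 (payoff 9).
The Column player's best responses — vs R1: C1 (payoff 9); vs R2: C3 (payoff 6); vs R3: C2 (payoff 4).
No cell has both players best-responding. For instance, the Row player's best reply to C3 is R1, but against R1 the Column player prefers C1 over C3.

None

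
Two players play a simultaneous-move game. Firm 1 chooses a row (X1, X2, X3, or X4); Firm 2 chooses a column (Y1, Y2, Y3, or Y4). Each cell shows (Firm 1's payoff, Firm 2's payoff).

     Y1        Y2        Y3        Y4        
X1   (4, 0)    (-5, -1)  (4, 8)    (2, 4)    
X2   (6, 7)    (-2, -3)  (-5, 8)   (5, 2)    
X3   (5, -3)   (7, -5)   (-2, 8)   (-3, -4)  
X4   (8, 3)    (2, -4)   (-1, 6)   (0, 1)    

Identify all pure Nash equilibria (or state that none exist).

Find each player's best response to every opponent strategy; NE are the intersections.
Firm 1's best responses — vs Y1: X4 (payoff 8); vs Y2: X3 (payoff 7); vs Y3: X1 (payoff 4); vs Y4: X2 (payoff 5).
Firm 2's best responses — vs X1: Y3 (payoff 8); vs X2: Y3 (payoff 8); vs X3: Y3 (payoff 8); vs X4: Y3 (payoff 6).
The only mutual best response is (X1, Y3); neither player gains by switching there.

(X1, Y3)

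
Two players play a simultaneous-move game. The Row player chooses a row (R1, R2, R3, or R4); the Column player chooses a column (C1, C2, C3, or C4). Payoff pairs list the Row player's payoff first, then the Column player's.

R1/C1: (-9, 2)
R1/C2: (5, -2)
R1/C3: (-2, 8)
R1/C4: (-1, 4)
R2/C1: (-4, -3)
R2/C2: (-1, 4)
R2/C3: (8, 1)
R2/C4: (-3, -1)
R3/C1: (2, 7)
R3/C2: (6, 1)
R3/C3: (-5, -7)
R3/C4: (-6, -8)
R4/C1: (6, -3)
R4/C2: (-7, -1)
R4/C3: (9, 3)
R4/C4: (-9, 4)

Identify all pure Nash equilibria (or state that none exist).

No pure-strategy Nash equilibrium

A profile is a Nash equilibrium when each player is best-responding to the other.
The Row player's best responses — vs C1: R4 (payoff 6); vs C2: R3 (payoff 6); vs C3: R4 (payoff 9); vs C4: R1 (payoff -1).
The Column player's best responses — vs R1: C3 (payoff 8); vs R2: C2 (payoff 4); vs R3: C1 (payoff 7); vs R4: C4 (payoff 4).
No cell has both players best-responding. For instance, the Row player's best reply to C3 is R4, but against R4 the Column player prefers C4 over C3.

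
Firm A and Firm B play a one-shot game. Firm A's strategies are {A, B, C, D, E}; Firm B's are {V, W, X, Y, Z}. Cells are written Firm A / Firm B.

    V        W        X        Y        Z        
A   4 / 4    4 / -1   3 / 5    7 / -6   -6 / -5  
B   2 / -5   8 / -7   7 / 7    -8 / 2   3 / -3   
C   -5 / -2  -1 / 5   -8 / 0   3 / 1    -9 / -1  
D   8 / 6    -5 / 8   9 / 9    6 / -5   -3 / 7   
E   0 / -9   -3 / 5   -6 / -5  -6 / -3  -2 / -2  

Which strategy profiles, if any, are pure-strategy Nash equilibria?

Find each player's best response to every opponent strategy; NE are the intersections.
Firm A's best responses — vs V: D (payoff 8); vs W: B (payoff 8); vs X: D (payoff 9); vs Y: A (payoff 7); vs Z: B (payoff 3).
Firm B's best responses — vs A: X (payoff 5); vs B: X (payoff 7); vs C: W (payoff 5); vs D: X (payoff 9); vs E: W (payoff 5).
The only mutual best response is (D, X); neither player gains by switching there.

(D, X)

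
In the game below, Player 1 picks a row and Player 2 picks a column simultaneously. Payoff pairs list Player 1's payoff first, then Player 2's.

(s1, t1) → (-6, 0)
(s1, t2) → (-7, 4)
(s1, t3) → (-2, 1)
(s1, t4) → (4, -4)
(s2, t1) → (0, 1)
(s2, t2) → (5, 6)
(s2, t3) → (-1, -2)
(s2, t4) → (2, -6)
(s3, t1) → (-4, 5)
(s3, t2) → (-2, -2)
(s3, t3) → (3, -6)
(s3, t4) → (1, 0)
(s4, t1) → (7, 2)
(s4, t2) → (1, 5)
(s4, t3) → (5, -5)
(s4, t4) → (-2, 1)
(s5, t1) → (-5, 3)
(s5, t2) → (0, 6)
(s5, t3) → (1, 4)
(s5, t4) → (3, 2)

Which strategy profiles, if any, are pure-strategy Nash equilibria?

(s2, t2)

Find each player's best response to every opponent strategy; NE are the intersections.
Player 1's best responses — vs t1: s4 (payoff 7); vs t2: s2 (payoff 5); vs t3: s4 (payoff 5); vs t4: s1 (payoff 4).
Player 2's best responses — vs s1: t2 (payoff 4); vs s2: t2 (payoff 6); vs s3: t1 (payoff 5); vs s4: t2 (payoff 5); vs s5: t2 (payoff 6).
The only mutual best response is (s2, t2); neither player gains by switching there.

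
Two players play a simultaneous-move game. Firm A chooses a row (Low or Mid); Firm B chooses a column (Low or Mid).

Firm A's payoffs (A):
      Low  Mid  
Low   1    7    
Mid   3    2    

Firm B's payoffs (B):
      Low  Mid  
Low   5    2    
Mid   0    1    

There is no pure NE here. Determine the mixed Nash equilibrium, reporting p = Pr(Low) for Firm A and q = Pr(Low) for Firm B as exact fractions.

p = 1/4, q = 5/7

Each player's mixing probability is pinned down by making the *other* player indifferent.
Firm B indifferent between Low and Mid: p·5 + (1−p)·0 = p·2 + (1−p)·1 ⟹ 0 + 5p = 1 + 1p ⟹ p = 1/4.
Firm A indifferent between Low and Mid: q·1 + (1−q)·7 = q·3 + (1−q)·2 ⟹ 7 + (-6)q = 2 + 1q ⟹ q = 5/7.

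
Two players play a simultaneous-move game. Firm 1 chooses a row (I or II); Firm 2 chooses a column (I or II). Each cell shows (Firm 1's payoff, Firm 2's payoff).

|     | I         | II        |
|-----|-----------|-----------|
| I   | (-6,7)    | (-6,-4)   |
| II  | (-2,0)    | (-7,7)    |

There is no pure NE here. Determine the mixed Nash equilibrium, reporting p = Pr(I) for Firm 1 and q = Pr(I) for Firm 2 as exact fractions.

p = 7/18, q = 1/5

Each player's mixing probability is pinned down by making the *other* player indifferent.
Firm 2 indifferent between I and II: p·7 + (1−p)·0 = p·(-4) + (1−p)·7 ⟹ 0 + 7p = 7 + (-11)p ⟹ p = 7/18.
Firm 1 indifferent between I and II: q·(-6) + (1−q)·(-6) = q·(-2) + (1−q)·(-7) ⟹ (-6) + 0q = (-7) + 5q ⟹ q = 1/5.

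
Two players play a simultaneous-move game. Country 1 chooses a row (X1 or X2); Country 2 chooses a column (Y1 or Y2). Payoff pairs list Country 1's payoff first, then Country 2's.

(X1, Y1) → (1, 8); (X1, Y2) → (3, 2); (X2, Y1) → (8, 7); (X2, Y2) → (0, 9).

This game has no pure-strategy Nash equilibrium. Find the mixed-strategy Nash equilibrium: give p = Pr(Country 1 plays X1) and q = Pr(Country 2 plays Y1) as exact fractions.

p = 1/4, q = 3/10

In a mixed NE each player is indifferent between their pure strategies, so the opponent's mix sets the indifference.
Country 2 indifferent between Y1 and Y2: p·8 + (1−p)·7 = p·2 + (1−p)·9 ⟹ 7 + 1p = 9 + (-7)p ⟹ p = 1/4.
Country 1 indifferent between X1 and X2: q·1 + (1−q)·3 = q·8 + (1−q)·0 ⟹ 3 + (-2)q = 0 + 8q ⟹ q = 3/10.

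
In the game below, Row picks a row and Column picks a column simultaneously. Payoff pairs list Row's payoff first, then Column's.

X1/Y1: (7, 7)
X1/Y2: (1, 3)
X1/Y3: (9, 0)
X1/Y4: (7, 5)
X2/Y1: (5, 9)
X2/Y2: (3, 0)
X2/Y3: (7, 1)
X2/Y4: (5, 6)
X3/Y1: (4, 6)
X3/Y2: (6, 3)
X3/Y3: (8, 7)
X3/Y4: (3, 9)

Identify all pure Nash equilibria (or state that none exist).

(X1, Y1)

A profile is a Nash equilibrium when each player is best-responding to the other.
Row's best responses — vs Y1: X1 (payoff 7); vs Y2: X3 (payoff 6); vs Y3: X1 (payoff 9); vs Y4: X1 (payoff 7).
Column's best responses — vs X1: Y1 (payoff 7); vs X2: Y1 (payoff 9); vs X3: Y4 (payoff 9).
The only mutual best response is (X1, Y1); neither player gains by switching there.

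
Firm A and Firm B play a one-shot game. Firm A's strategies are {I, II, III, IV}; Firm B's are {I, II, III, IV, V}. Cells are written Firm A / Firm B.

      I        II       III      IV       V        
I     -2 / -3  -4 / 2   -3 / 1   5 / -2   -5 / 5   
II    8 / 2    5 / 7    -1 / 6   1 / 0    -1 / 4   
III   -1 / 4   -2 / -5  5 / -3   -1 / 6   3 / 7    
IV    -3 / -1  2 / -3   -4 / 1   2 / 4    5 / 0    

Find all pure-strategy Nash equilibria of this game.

Find each player's best response to every opponent strategy; NE are the intersections.
Firm A's best responses — vs I: II (payoff 8); vs II: II (payoff 5); vs III: III (payoff 5); vs IV: I (payoff 5); vs V: IV (payoff 5).
Firm B's best responses — vs I: V (payoff 5); vs II: II (payoff 7); vs III: V (payoff 7); vs IV: IV (payoff 4).
The only mutual best response is (II, II); neither player gains by switching there.

(II, II)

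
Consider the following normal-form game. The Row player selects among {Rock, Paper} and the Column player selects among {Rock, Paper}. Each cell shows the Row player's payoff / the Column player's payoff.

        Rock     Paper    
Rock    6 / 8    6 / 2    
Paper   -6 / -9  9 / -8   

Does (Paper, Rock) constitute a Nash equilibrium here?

No

Holding the Column player at Rock: the Row player gets -6 from Paper but could get 6 by switching to Rock. The Row player has a profitable deviation.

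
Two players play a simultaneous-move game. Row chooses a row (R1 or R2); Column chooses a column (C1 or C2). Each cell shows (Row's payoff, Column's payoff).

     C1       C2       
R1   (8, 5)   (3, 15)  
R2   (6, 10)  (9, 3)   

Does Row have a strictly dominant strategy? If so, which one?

Check whether one of Row's strategies beats all alternatives regardless of what the opponent does.
R1 is not dominant: against C2, R2 gives 9 > 3.
R2 is not dominant: against C1, R1 gives 8 > 6.
No single strategy is best against every opponent action.

None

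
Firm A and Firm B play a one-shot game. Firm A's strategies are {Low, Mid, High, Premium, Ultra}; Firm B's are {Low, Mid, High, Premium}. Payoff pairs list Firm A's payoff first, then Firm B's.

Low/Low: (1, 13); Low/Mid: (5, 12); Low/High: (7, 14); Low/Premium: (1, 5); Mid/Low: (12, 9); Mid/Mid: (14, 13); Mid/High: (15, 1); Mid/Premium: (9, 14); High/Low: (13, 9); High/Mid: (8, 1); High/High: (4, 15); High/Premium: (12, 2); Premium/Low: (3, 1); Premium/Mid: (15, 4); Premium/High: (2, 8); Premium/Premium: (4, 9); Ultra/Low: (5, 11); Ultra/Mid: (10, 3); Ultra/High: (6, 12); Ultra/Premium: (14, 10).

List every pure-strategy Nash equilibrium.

None

Check mutual best responses: a cell is a NE iff neither player can gain by unilaterally deviating.
Firm A's best responses — vs Low: High (payoff 13); vs Mid: Premium (payoff 15); vs High: Mid (payoff 15); vs Premium: Ultra (payoff 14).
Firm B's best responses — vs Low: High (payoff 14); vs Mid: Premium (payoff 14); vs High: High (payoff 15); vs Premium: Premium (payoff 9); vs Ultra: High (payoff 12).
No cell has both players best-responding. For instance, Firm A's best reply to Premium is Ultra, but against Ultra Firm B prefers High over Premium.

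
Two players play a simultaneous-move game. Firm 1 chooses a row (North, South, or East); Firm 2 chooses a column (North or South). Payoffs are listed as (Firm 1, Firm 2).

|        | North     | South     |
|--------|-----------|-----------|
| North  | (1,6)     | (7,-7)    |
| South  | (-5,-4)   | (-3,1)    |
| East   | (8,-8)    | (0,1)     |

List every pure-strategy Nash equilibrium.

Find each player's best response to every opponent strategy; NE are the intersections.
Firm 1's best responses — vs North: East (payoff 8); vs South: North (payoff 7).
Firm 2's best responses — vs North: North (payoff 6); vs South: South (payoff 1); vs East: South (payoff 1).
No cell has both players best-responding. For instance, Firm 1's best reply to South is North, but against North Firm 2 prefers North over South.

No pure-strategy Nash equilibrium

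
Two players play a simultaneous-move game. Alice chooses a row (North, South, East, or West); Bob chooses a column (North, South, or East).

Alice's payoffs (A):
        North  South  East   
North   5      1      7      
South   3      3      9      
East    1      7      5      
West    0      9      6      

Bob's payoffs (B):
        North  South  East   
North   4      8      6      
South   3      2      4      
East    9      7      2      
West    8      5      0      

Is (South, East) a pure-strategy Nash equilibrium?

Yes

Holding Bob at East: Alice gets 9 from South, versus 7 from North, 5 from East, 6 from West. No profitable deviation for Alice.
Holding Alice at South: Bob gets 4 from East, versus 3 from North, 2 from South. No profitable deviation for Bob either.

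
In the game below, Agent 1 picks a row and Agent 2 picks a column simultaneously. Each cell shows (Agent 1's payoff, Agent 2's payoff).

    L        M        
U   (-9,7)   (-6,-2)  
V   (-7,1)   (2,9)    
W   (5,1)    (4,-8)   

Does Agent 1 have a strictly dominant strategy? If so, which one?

A strategy is strictly dominant if it gives Agent 1 a strictly higher payoff than every other strategy, against every choice by the opponent.
W strictly dominates: vs L: 5 > each of {-9, -7}; vs M: 4 > each of {-6, 2}.

W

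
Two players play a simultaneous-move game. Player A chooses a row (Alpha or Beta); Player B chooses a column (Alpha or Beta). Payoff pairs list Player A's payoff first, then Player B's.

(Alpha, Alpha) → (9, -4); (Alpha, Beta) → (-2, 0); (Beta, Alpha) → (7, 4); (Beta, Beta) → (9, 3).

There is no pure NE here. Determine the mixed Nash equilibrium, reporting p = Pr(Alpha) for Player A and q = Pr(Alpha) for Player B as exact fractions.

In a mixed NE each player is indifferent between their pure strategies, so the opponent's mix sets the indifference.
Player B indifferent between Alpha and Beta: p·(-4) + (1−p)·4 = p·0 + (1−p)·3 ⟹ 4 + (-8)p = 3 + (-3)p ⟹ p = 1/5.
Player A indifferent between Alpha and Beta: q·9 + (1−q)·(-2) = q·7 + (1−q)·9 ⟹ (-2) + 11q = 9 + (-2)q ⟹ q = 11/13.

p = 1/5, q = 11/13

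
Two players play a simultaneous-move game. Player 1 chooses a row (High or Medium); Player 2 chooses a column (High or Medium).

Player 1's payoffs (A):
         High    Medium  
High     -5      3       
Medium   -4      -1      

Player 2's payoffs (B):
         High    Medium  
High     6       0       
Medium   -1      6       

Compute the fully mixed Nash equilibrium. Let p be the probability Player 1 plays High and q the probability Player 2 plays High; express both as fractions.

p = 7/13, q = 4/5

Each player's mixing probability is pinned down by making the *other* player indifferent.
Player 2 indifferent between High and Medium: p·6 + (1−p)·(-1) = p·0 + (1−p)·6 ⟹ (-1) + 7p = 6 + (-6)p ⟹ p = 7/13.
Player 1 indifferent between High and Medium: q·(-5) + (1−q)·3 = q·(-4) + (1−q)·(-1) ⟹ 3 + (-8)q = (-1) + (-3)q ⟹ q = 4/5.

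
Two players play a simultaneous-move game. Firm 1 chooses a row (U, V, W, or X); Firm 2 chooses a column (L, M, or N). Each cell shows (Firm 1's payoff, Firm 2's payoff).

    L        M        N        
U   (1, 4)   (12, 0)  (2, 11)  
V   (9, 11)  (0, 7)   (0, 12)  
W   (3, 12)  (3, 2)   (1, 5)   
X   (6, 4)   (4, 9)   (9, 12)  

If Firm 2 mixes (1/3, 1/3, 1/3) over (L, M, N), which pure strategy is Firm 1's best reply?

Firm 1's best reply maximizes expected payoff against the mix.
U: (1/3)·1 + (1/3)·12 + (1/3)·2 = 5
V: (1/3)·9 + (1/3)·0 + (1/3)·0 = 3
W: (1/3)·3 + (1/3)·3 + (1/3)·1 = 7/3
X: (1/3)·6 + (1/3)·4 + (1/3)·9 = 19/3
Highest expected payoff is 19/3, from X.

X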